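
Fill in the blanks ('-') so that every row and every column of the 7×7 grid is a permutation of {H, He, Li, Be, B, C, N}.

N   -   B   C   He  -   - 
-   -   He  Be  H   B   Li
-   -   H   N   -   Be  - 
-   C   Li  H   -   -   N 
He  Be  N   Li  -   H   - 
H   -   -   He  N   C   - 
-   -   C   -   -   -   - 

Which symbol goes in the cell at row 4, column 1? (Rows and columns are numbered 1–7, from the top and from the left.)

(r1,c6) = Li
(r2,c1) = C
(r2,c2) = N
(r4,c6) = He
(r6,c3) = Be
(r6,c7) = B
(r7,c4) = B
(r7,c6) = N
(r1,c2) = H
(r1,c7) = Be
(r5,c7) = C
(r6,c2) = Li
(r7,c2) = He
(r7,c7) = H
(r3,c2) = B
(r3,c7) = He
(r5,c5) = B
(r3,c1) = Li
(r3,c5) = C
(r4,c5) = Be
(r7,c1) = Be
(r7,c5) = Li
(r4,c1) = B

B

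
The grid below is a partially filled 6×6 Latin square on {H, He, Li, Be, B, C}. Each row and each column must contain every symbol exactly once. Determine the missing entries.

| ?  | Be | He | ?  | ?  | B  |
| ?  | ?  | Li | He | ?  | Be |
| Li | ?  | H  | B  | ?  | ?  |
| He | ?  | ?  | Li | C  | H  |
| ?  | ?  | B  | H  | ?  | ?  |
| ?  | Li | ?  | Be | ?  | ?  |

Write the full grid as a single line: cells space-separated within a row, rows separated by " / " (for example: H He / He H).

H Be He C Li B / C H Li He B Be / Li He H B Be C / He B Be Li C H / Be C B H He Li / B Li C Be H He

(r1,c4): row 1 has {He,Be,B}; column 4 has {H,He,Li,Be,B}, so it must be C.
(r4,c2): row 4 has {H,He,Li,C}; column 2 has {Li,Be}, so it must be B.
(r4,c3): row 4 has {H,He,Li,B,C}; column 3 has {H,He,Li,B}, so it must be Be.
(r6,c3): row 6 has {Li,Be}; column 3 has {H,He,Li,Be,B}, so it must be C.
(r6,c6): row 6 has {Li,Be,C}; column 6 has {H,Be,B}, so it must be He.
(r1,c1): row 1 has {He,Be,B,C}; column 1 has {He,Li}, so it must be H.
(r1,c5): row 1 has {H,He,Be,B,C}; column 5 has {C}, so it must be Li.
(r3,c6): row 3 has {H,Li,B}; column 6 has {H,He,Be,B}, so it must be C.
(r5,c6): row 5 has {H,B}; column 6 has {H,He,Be,B,C}, so it must be Li.
(r6,c1): row 6 has {He,Li,Be,C}; column 1 has {H,He,Li}, so it must be B.
(r6,c5): row 6 has {He,Li,Be,B,C}; column 5 has {Li,C}, so it must be H.
(r2,c1): row 2 has {He,Li,Be}; column 1 has {H,He,Li,B}, so it must be C.
(r2,c2): row 2 has {He,Li,Be,C}; column 2 has {Li,Be,B}, so it must be H.
(r2,c5): row 2 has {H,He,Li,Be,C}; column 5 has {H,Li,C}, so it must be B.
(r3,c2): row 3 has {H,Li,B,C}; column 2 has {H,Li,Be,B}, so it must be He.
(r3,c5): row 3 has {H,He,Li,B,C}; column 5 has {H,Li,B,C}, so it must be Be.
(r5,c1): row 5 has {H,Li,B}; column 1 has {H,He,Li,B,C}, so it must be Be.
(r5,c2): row 5 has {H,Li,Be,B}; column 2 has {H,He,Li,Be,B}, so it must be C.
(r5,c5): row 5 has {H,Li,Be,B,C}; column 5 has {H,Li,Be,B,C}, so it must be He.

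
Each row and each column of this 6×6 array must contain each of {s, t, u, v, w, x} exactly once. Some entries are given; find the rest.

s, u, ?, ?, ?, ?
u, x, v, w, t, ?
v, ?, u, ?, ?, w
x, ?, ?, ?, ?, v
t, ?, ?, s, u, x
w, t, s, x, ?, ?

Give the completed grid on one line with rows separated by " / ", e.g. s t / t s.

s u x v w t / u x v w t s / v s u t x w / x w t u s v / t v w s u x / w t s x v u

At row 1, column 6: row 1 has {s,u}; column 6 has {v,w,x}; that leaves t.
At row 2, column 6: row 2 has {t,u,v,w,x}; column 6 has {t,v,w,x}; that leaves s.
At row 3, column 2: row 3 has {u,v,w}; column 2 has {t,u,x}; that leaves s.
At row 3, column 4: row 3 has {s,u,v,w}; column 4 has {s,w,x}; that leaves t.
At row 3, column 5: row 3 has {s,t,u,v,w}; column 5 has {t,u}; that leaves x.
At row 4, column 2: row 4 has {v,x}; column 2 has {s,t,u,x}; that leaves w.
At row 4, column 3: row 4 has {v,w,x}; column 3 has {s,u,v}; that leaves t.
At row 4, column 4: row 4 has {t,v,w,x}; column 4 has {s,t,w,x}; that leaves u.
At row 4, column 5: row 4 has {t,u,v,w,x}; column 5 has {t,u,x}; that leaves s.
At row 5, column 2: row 5 has {s,t,u,x}; column 2 has {s,t,u,w,x}; that leaves v.
At row 5, column 3: row 5 has {s,t,u,v,x}; column 3 has {s,t,u,v}; that leaves w.
At row 6, column 5: row 6 has {s,t,w,x}; column 5 has {s,t,u,x}; that leaves v.
At row 6, column 6: row 6 has {s,t,v,w,x}; column 6 has {s,t,v,w,x}; that leaves u.
At row 1, column 3: row 1 has {s,t,u}; column 3 has {s,t,u,v,w}; that leaves x.
At row 1, column 4: row 1 has {s,t,u,x}; column 4 has {s,t,u,w,x}; that leaves v.
At row 1, column 5: row 1 has {s,t,u,v,x}; column 5 has {s,t,u,v,x}; that leaves w.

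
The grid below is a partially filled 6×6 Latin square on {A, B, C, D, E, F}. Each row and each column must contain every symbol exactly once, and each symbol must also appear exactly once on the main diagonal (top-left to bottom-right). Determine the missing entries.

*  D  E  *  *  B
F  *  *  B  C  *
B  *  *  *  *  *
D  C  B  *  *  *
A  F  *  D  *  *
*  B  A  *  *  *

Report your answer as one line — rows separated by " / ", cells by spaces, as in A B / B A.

C D E F A B / F E D B C A / B A F E D C / D C B A E F / A F C D B E / E B A C F D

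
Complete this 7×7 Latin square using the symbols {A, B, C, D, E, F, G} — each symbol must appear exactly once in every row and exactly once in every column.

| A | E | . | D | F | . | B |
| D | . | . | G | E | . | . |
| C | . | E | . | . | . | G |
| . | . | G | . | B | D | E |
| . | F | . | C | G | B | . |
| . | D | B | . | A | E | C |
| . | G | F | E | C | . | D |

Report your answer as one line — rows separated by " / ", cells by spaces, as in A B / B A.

At row 1, column 3: row 1 has {A,B,D,E,F}; column 3 has {B,E,F,G}; that leaves C.
At row 1, column 6: row 1 has {A,B,C,D,E,F}; column 6 has {B,D,E}; that leaves G.
At row 2, column 3: row 2 has {D,E,G}; column 3 has {B,C,E,F,G}; that leaves A.
At row 2, column 7: row 2 has {A,D,E,G}; column 7 has {B,C,D,E,G}; that leaves F.
At row 3, column 5: row 3 has {C,E,G}; column 5 has {A,B,C,E,F,G}; that leaves D.
At row 4, column 1: row 4 has {B,D,E,G}; column 1 has {A,C,D}; that leaves F.
At row 4, column 4: row 4 has {B,D,E,F,G}; column 4 has {C,D,E,G}; that leaves A.
At row 5, column 1: row 5 has {B,C,F,G}; column 1 has {A,C,D,F}; that leaves E.
At row 5, column 3: row 5 has {B,C,E,F,G}; column 3 has {A,B,C,E,F,G}; that leaves D.
At row 5, column 7: row 5 has {B,C,D,E,F,G}; column 7 has {B,C,D,E,F,G}; that leaves A.
At row 6, column 1: row 6 has {A,B,C,D,E}; column 1 has {A,C,D,E,F}; that leaves G.
At row 6, column 4: row 6 has {A,B,C,D,E,G}; column 4 has {A,C,D,E,G}; that leaves F.
At row 7, column 1: row 7 has {C,D,E,F,G}; column 1 has {A,C,D,E,F,G}; that leaves B.
At row 7, column 6: row 7 has {B,C,D,E,F,G}; column 6 has {B,D,E,G}; that leaves A.
At row 2, column 6: row 2 has {A,D,E,F,G}; column 6 has {A,B,D,E,G}; that leaves C.
At row 3, column 4: row 3 has {C,D,E,G}; column 4 has {A,C,D,E,F,G}; that leaves B.
At row 3, column 6: row 3 has {B,C,D,E,G}; column 6 has {A,B,C,D,E,G}; that leaves F.
At row 4, column 2: row 4 has {A,B,D,E,F,G}; column 2 has {D,E,F,G}; that leaves C.
At row 2, column 2: row 2 has {A,C,D,E,F,G}; column 2 has {C,D,E,F,G}; that leaves B.
At row 3, column 2: row 3 has {B,C,D,E,F,G}; column 2 has {B,C,D,E,F,G}; that leaves A.

A E C D F G B / D B A G E C F / C A E B D F G / F C G A B D E / E F D C G B A / G D B F A E C / B G F E C A D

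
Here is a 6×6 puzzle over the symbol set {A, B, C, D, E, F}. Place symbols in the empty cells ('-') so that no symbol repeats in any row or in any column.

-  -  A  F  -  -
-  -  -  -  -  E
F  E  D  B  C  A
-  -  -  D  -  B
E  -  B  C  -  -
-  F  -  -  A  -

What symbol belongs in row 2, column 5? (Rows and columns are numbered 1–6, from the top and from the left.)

B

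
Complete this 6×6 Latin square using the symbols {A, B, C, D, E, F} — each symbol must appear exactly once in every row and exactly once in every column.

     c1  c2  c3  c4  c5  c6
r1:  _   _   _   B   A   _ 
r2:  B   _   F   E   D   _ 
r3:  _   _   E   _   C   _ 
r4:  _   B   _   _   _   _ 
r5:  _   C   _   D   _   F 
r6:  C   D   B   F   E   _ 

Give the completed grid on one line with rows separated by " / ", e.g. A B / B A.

F E C B A D / B A F E D C / D F E A C B / A B D C F E / E C A D B F / C D B F E A

(r2,c2) = A
(r2,c6) = C
(r3,c2) = F
(r3,c4) = A
(r4,c4) = C
(r4,c5) = F
(r5,c3) = A
(r5,c5) = B
(r6,c6) = A
(r1,c2) = E
(r1,c6) = D
(r3,c1) = D
(r3,c6) = B
(r4,c3) = D
(r4,c6) = E
(r5,c1) = E
(r1,c1) = F
(r1,c3) = C
(r4,c1) = A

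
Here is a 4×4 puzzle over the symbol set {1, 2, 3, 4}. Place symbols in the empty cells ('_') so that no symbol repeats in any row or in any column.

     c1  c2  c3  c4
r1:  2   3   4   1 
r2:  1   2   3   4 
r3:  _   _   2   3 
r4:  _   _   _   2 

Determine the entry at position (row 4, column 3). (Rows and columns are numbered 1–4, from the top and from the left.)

1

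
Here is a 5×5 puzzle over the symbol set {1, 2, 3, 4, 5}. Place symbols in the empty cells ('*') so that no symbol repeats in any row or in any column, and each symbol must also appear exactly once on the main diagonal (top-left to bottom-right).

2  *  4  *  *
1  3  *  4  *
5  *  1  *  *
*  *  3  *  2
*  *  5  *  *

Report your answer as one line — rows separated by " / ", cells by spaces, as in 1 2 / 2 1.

2 5 4 3 1 / 1 3 2 4 5 / 5 4 1 2 3 / 4 1 3 5 2 / 3 2 5 1 4

Cell (r2,c3): row 2 has {1,3,4}; column 3 has {1,3,4,5} → 2.
Cell (r2,c5): row 2 has {1,2,3,4}; column 5 has {2} → 5.
Cell (r4,c1): row 4 has {2,3}; column 1 has {1,2,5} → 4.
Cell (r4,c4): row 4 has {2,3,4}; column 4 has {4}; the diagonal has {1,2,3} → 5.
Cell (r5,c1): row 5 has {5}; column 1 has {1,2,4,5} → 3.
Cell (r5,c5): row 5 has {3,5}; column 5 has {2,5}; the diagonal has {1,2,3,5} → 4.
Cell (r3,c5): row 3 has {1,5}; column 5 has {2,4,5} → 3.
Cell (r4,c2): row 4 has {2,3,4,5}; column 2 has {3} → 1.
Cell (r5,c2): row 5 has {3,4,5}; column 2 has {1,3} → 2.
Cell (r5,c4): row 5 has {2,3,4,5}; column 4 has {4,5} → 1.
Cell (r1,c2): row 1 has {2,4}; column 2 has {1,2,3} → 5.
Cell (r1,c4): row 1 has {2,4,5}; column 4 has {1,4,5} → 3.
Cell (r1,c5): row 1 has {2,3,4,5}; column 5 has {2,3,4,5} → 1.
Cell (r3,c2): row 3 has {1,3,5}; column 2 has {1,2,3,5} → 4.
Cell (r3,c4): row 3 has {1,3,4,5}; column 4 has {1,3,4,5} → 2.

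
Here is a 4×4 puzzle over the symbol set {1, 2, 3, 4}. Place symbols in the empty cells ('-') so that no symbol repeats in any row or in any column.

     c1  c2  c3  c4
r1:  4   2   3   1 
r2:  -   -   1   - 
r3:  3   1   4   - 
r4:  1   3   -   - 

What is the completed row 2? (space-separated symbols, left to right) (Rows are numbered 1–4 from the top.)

row 2 has {1}; column 1 has {1,3,4} — only 2 is left for (r2,c1).
row 2 has {1,2}; column 2 has {1,2,3} — only 4 is left for (r2,c2).
row 2 has {1,2,4}; column 4 has {1} — only 3 is left for (r2,c4).

2 4 1 3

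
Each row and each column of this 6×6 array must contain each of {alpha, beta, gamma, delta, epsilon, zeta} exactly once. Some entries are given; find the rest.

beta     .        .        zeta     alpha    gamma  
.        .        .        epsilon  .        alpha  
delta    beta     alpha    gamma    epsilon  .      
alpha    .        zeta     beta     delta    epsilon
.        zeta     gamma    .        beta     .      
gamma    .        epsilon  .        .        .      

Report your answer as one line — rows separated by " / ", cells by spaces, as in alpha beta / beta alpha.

(r1,c3): row 1 has {alpha,beta,gamma,zeta}; column 3 has {alpha,gamma,epsilon,zeta}, so it must be delta.
(r2,c1): row 2 has {alpha,epsilon}; column 1 has {alpha,beta,gamma,delta}, so it must be zeta.
(r2,c3): row 2 has {alpha,epsilon,zeta}; column 3 has {alpha,gamma,delta,epsilon,zeta}, so it must be beta.
(r2,c5): row 2 has {alpha,beta,epsilon,zeta}; column 5 has {alpha,beta,delta,epsilon}, so it must be gamma.
(r3,c6): row 3 has {alpha,beta,gamma,delta,epsilon}; column 6 has {alpha,gamma,epsilon}, so it must be zeta.
(r4,c2): row 4 has {alpha,beta,delta,epsilon,zeta}; column 2 has {beta,zeta}, so it must be gamma.
(r5,c1): row 5 has {beta,gamma,zeta}; column 1 has {alpha,beta,gamma,delta,zeta}, so it must be epsilon.
(r5,c6): row 5 has {beta,gamma,epsilon,zeta}; column 6 has {alpha,gamma,epsilon,zeta}, so it must be delta.
(r6,c5): row 6 has {gamma,epsilon}; column 5 has {alpha,beta,gamma,delta,epsilon}, so it must be zeta.
(r6,c6): row 6 has {gamma,epsilon,zeta}; column 6 has {alpha,gamma,delta,epsilon,zeta}, so it must be beta.
(r1,c2): row 1 has {alpha,beta,gamma,delta,zeta}; column 2 has {beta,gamma,zeta}, so it must be epsilon.
(r2,c2): row 2 has {alpha,beta,gamma,epsilon,zeta}; column 2 has {beta,gamma,epsilon,zeta}, so it must be delta.
(r5,c4): row 5 has {beta,gamma,delta,epsilon,zeta}; column 4 has {beta,gamma,epsilon,zeta}, so it must be alpha.
(r6,c2): row 6 has {beta,gamma,epsilon,zeta}; column 2 has {beta,gamma,delta,epsilon,zeta}, so it must be alpha.
(r6,c4): row 6 has {alpha,beta,gamma,epsilon,zeta}; column 4 has {alpha,beta,gamma,epsilon,zeta}, so it must be delta.

beta epsilon delta zeta alpha gamma / zeta delta beta epsilon gamma alpha / delta beta alpha gamma epsilon zeta / alpha gamma zeta beta delta epsilon / epsilon zeta gamma alpha beta delta / gamma alpha epsilon delta zeta beta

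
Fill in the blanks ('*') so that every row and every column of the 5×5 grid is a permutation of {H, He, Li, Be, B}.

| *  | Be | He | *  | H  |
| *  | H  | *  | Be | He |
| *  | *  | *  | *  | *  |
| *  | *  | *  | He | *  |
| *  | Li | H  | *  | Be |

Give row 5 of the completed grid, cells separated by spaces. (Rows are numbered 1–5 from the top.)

He Li H B Be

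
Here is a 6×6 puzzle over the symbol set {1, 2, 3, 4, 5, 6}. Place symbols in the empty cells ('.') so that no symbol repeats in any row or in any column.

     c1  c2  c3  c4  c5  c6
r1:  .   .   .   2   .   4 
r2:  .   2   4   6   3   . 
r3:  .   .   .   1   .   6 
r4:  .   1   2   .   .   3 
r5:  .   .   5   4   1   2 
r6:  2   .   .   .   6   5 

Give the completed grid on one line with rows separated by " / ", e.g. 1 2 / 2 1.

(r1,c5) = 5
(r2,c6) = 1
(r3,c3) = 3
(r4,c4) = 5
(r4,c5) = 4
(r6,c3) = 1
(r6,c4) = 3
(r1,c3) = 6
(r2,c1) = 5
(r3,c1) = 4
(r3,c2) = 5
(r3,c5) = 2
(r4,c1) = 6
(r5,c1) = 3
(r5,c2) = 6
(r6,c2) = 4
(r1,c1) = 1
(r1,c2) = 3

1 3 6 2 5 4 / 5 2 4 6 3 1 / 4 5 3 1 2 6 / 6 1 2 5 4 3 / 3 6 5 4 1 2 / 2 4 1 3 6 5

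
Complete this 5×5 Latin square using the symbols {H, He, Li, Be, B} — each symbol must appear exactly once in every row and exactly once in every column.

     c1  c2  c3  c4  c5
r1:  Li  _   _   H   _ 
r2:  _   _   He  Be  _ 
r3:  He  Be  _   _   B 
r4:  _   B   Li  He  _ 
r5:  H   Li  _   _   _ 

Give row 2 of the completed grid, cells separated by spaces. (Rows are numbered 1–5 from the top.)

Cell (r1,c2): row 1 has {H,Li}; column 2 has {Li,Be,B} → He.
Cell (r1,c5): row 1 has {H,He,Li}; column 5 has {B} → Be.
Cell (r2,c1): row 2 has {He,Be}; column 1 has {H,He,Li} → B.
Cell (r2,c2): row 2 has {He,Be,B}; column 2 has {He,Li,Be,B} → H.
Cell (r2,c5): row 2 has {H,He,Be,B}; column 5 has {Be,B} → Li.

B H He Be Li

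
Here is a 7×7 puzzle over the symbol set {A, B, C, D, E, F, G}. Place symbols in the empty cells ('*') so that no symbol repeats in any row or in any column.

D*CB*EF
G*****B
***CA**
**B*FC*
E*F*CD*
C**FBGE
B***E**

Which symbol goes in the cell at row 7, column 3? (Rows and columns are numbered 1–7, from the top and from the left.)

G

(r1,c5) = G
(r2,c5) = D
(r3,c1) = F
(r3,c6) = B
(r4,c1) = A
(r1,c2) = A
(r6,c2) = D
(r6,c3) = A
(r2,c3) = E
(r2,c4) = A
(r2,c6) = F
(r5,c4) = G
(r5,c7) = A
(r7,c4) = D
(r7,c6) = A
(r2,c2) = C
(r4,c4) = E
(r5,c2) = B
(r7,c3) = G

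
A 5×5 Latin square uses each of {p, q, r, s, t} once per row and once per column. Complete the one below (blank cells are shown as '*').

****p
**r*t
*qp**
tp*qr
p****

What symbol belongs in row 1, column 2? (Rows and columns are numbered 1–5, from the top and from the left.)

t

(r2,c2) = s
(r2,c4) = p
(r3,c5) = s
(r4,c3) = s
(r5,c5) = q
(r2,c1) = q
(r3,c1) = r
(r3,c4) = t
(r5,c3) = t
(r1,c1) = s
(r1,c3) = q
(r1,c4) = r
(r5,c2) = r
(r5,c4) = s
(r1,c2) = t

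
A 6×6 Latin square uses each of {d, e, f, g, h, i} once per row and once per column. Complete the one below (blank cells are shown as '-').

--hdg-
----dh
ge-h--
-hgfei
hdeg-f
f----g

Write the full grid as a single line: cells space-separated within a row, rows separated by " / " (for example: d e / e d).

i f h d g e / e g f i d h / g e i h f d / d h g f e i / h d e g i f / f i d e h g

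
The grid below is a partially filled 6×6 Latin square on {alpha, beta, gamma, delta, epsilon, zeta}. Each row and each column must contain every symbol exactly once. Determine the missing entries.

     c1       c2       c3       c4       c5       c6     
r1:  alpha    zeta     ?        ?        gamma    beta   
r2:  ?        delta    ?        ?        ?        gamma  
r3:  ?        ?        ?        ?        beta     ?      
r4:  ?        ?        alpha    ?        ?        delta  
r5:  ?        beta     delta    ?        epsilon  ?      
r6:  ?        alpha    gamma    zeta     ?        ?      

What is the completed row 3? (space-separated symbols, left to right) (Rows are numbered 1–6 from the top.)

delta epsilon zeta gamma beta alpha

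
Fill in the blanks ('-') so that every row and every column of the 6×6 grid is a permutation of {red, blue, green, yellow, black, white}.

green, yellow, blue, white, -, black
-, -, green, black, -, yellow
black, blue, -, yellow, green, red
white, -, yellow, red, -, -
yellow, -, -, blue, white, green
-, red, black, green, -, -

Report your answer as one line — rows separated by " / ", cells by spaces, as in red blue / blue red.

green yellow blue white red black / red white green black blue yellow / black blue white yellow green red / white green yellow red black blue / yellow black red blue white green / blue red black green yellow white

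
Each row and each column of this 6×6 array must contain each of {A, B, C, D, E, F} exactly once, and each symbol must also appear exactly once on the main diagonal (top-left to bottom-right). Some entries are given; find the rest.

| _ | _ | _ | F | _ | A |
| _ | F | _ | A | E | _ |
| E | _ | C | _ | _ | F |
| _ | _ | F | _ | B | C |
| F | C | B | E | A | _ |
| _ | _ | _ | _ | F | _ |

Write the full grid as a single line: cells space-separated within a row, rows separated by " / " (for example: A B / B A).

B D E F C A / C F D A E B / E A C B D F / A E F D B C / F C B E A D / D B A C F E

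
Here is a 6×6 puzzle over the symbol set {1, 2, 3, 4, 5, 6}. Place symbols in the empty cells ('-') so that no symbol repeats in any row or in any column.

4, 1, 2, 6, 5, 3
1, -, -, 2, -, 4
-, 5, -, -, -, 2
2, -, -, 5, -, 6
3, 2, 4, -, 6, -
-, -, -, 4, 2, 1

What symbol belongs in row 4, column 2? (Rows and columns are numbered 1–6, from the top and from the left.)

4

row 2 has {1,2,4}; column 5 has {2,5,6} — only 3 is left for (r2,c5).
row 3 has {2,5}; column 1 has {1,2,3,4} — only 6 is left for (r3,c1).
row 5 has {2,3,4,6}; column 4 has {2,4,5,6} — only 1 is left for (r5,c4).
row 5 has {1,2,3,4,6}; column 6 has {1,2,3,4,6} — only 5 is left for (r5,c6).
row 6 has {1,2,4}; column 1 has {1,2,3,4,6} — only 5 is left for (r6,c1).
row 2 has {1,2,3,4}; column 2 has {1,2,5} — only 6 is left for (r2,c2).
row 2 has {1,2,3,4,6}; column 3 has {2,4} — only 5 is left for (r2,c3).
row 3 has {2,5,6}; column 4 has {1,2,4,5,6} — only 3 is left for (r3,c4).
row 6 has {1,2,4,5}; column 2 has {1,2,5,6} — only 3 is left for (r6,c2).
row 6 has {1,2,3,4,5}; column 3 has {2,4,5} — only 6 is left for (r6,c3).
row 3 has {2,3,5,6}; column 3 has {2,4,5,6} — only 1 is left for (r3,c3).
row 3 has {1,2,3,5,6}; column 5 has {2,3,5,6} — only 4 is left for (r3,c5).
row 4 has {2,5,6}; column 2 has {1,2,3,5,6} — only 4 is left for (r4,c2).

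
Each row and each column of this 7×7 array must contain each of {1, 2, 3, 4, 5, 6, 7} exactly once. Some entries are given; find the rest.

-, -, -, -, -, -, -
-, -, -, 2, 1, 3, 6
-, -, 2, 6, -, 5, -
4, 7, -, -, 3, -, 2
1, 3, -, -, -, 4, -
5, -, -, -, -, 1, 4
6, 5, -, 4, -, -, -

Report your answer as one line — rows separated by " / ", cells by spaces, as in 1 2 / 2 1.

(r2,c1) = 7
(r2,c2) = 4
(r2,c3) = 5
(r3,c1) = 3
(r3,c2) = 1
(r3,c7) = 7
(r4,c6) = 6
(r5,c7) = 5
(r1,c1) = 2
(r1,c2) = 6
(r1,c6) = 7
(r3,c5) = 4
(r4,c3) = 1
(r4,c4) = 5
(r5,c4) = 7
(r6,c2) = 2
(r6,c4) = 3
(r7,c6) = 2
(r1,c4) = 1
(r1,c5) = 5
(r1,c7) = 3
(r5,c3) = 6
(r5,c5) = 2
(r6,c3) = 7
(r6,c5) = 6
(r7,c3) = 3
(r7,c5) = 7
(r7,c7) = 1
(r1,c3) = 4

2 6 4 1 5 7 3 / 7 4 5 2 1 3 6 / 3 1 2 6 4 5 7 / 4 7 1 5 3 6 2 / 1 3 6 7 2 4 5 / 5 2 7 3 6 1 4 / 6 5 3 4 7 2 1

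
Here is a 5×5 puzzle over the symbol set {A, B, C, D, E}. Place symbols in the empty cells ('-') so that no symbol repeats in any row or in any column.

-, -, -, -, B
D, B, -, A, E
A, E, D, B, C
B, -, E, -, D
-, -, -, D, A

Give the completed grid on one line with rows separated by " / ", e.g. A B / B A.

C D A E B / D B C A E / A E D B C / B A E C D / E C B D A

At row 2, column 3: row 2 has {A,B,D,E}; column 3 has {D,E}; that leaves C.
At row 4, column 4: row 4 has {B,D,E}; column 4 has {A,B,D}; that leaves C.
At row 5, column 2: row 5 has {A,D}; column 2 has {B,E}; that leaves C.
At row 5, column 3: row 5 has {A,C,D}; column 3 has {C,D,E}; that leaves B.
At row 1, column 3: row 1 has {B}; column 3 has {B,C,D,E}; that leaves A.
At row 1, column 4: row 1 has {A,B}; column 4 has {A,B,C,D}; that leaves E.
At row 4, column 2: row 4 has {B,C,D,E}; column 2 has {B,C,E}; that leaves A.
At row 5, column 1: row 5 has {A,B,C,D}; column 1 has {A,B,D}; that leaves E.
At row 1, column 1: row 1 has {A,B,E}; column 1 has {A,B,D,E}; that leaves C.
At row 1, column 2: row 1 has {A,B,C,E}; column 2 has {A,B,C,E}; that leaves D.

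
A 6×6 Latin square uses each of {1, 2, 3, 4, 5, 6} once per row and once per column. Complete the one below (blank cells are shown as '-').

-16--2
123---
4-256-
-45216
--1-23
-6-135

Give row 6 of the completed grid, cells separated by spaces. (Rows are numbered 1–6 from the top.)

2 6 4 1 3 5

(r2,c6) = 4
(r3,c2) = 3
(r3,c6) = 1
(r4,c1) = 3
(r5,c2) = 5
(r6,c1) = 2
(r6,c3) = 4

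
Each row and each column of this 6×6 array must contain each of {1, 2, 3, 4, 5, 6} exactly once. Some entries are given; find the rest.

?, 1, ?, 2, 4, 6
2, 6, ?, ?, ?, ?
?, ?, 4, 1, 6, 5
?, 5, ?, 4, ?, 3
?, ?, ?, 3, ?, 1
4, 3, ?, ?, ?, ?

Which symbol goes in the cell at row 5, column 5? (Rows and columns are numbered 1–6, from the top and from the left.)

5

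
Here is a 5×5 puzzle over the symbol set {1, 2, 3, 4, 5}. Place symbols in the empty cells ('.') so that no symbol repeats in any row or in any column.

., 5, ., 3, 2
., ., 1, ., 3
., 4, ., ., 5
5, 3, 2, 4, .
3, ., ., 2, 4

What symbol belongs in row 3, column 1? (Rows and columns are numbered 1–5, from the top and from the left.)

2

(r1,c3) = 4
(r2,c2) = 2
(r2,c4) = 5
(r3,c3) = 3
(r3,c4) = 1
(r4,c5) = 1
(r5,c2) = 1
(r5,c3) = 5
(r1,c1) = 1
(r2,c1) = 4
(r3,c1) = 2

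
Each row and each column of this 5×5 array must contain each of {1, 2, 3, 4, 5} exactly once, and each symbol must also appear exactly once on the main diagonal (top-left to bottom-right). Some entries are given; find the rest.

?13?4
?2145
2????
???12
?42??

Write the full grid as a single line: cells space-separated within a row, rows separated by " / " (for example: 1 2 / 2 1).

5 1 3 2 4 / 3 2 1 4 5 / 2 5 4 3 1 / 4 3 5 1 2 / 1 4 2 5 3

Cell (r1,c1): row 1 has {1,3,4}; column 1 has {2}; the diagonal has {1,2} → 5.
Cell (r1,c4): row 1 has {1,3,4,5}; column 4 has {1,4} → 2.
Cell (r2,c1): row 2 has {1,2,4,5}; column 1 has {2,5} → 3.
Cell (r3,c3): row 3 has {2}; column 3 has {1,2,3}; the diagonal has {1,2,5} → 4.
Cell (r4,c1): row 4 has {1,2}; column 1 has {2,3,5} → 4.
Cell (r4,c3): row 4 has {1,2,4}; column 3 has {1,2,3,4} → 5.
Cell (r5,c1): row 5 has {2,4}; column 1 has {2,3,4,5} → 1.
Cell (r5,c5): row 5 has {1,2,4}; column 5 has {2,4,5}; the diagonal has {1,2,4,5} → 3.
Cell (r3,c5): row 3 has {2,4}; column 5 has {2,3,4,5} → 1.
Cell (r4,c2): row 4 has {1,2,4,5}; column 2 has {1,2,4} → 3.
Cell (r5,c4): row 5 has {1,2,3,4}; column 4 has {1,2,4} → 5.
Cell (r3,c2): row 3 has {1,2,4}; column 2 has {1,2,3,4} → 5.
Cell (r3,c4): row 3 has {1,2,4,5}; column 4 has {1,2,4,5} → 3.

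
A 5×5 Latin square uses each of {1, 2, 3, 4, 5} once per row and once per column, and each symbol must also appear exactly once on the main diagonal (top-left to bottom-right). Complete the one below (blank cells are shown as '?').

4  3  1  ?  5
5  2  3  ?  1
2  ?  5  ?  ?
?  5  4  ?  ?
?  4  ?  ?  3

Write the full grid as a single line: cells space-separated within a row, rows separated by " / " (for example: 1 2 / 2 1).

4 3 1 2 5 / 5 2 3 4 1 / 2 1 5 3 4 / 3 5 4 1 2 / 1 4 2 5 3

(r1,c4): row 1 has {1,3,4,5}; column 4 is empty so far, so it must be 2.
(r2,c4): row 2 has {1,2,3,5}; column 4 has {2}, so it must be 4.
(r3,c2): row 3 has {2,5}; column 2 has {2,3,4,5}, so it must be 1.
(r3,c4): row 3 has {1,2,5}; column 4 has {2,4}, so it must be 3.
(r3,c5): row 3 has {1,2,3,5}; column 5 has {1,3,5}, so it must be 4.
(r4,c4): row 4 has {4,5}; column 4 has {2,3,4}; the diagonal has {2,3,4,5}, so it must be 1.
(r4,c5): row 4 has {1,4,5}; column 5 has {1,3,4,5}, so it must be 2.
(r5,c1): row 5 has {3,4}; column 1 has {2,4,5}, so it must be 1.
(r5,c3): row 5 has {1,3,4}; column 3 has {1,3,4,5}, so it must be 2.
(r5,c4): row 5 has {1,2,3,4}; column 4 has {1,2,3,4}, so it must be 5.
(r4,c1): row 4 has {1,2,4,5}; column 1 has {1,2,4,5}, so it must be 3.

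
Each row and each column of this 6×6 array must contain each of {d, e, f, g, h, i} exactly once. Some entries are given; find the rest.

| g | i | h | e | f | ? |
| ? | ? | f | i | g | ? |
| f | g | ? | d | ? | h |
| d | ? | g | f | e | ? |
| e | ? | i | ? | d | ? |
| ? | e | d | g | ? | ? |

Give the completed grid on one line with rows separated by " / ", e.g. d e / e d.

g i h e f d / h d f i g e / f g e d i h / d h g f e i / e f i h d g / i e d g h f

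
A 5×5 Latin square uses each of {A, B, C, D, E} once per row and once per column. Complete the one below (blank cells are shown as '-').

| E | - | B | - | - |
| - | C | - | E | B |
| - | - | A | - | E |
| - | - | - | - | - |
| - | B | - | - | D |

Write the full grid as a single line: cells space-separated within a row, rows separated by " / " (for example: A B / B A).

E A B D C / A C D E B / B D A C E / D E C B A / C B E A D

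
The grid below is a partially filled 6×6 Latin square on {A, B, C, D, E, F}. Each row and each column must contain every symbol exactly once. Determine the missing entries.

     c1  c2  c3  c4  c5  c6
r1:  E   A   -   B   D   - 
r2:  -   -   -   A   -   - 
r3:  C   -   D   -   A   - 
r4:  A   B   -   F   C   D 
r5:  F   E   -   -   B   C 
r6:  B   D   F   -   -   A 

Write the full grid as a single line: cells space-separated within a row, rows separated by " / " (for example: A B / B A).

E A C B D F / D C B A F E / C F D E A B / A B E F C D / F E A D B C / B D F C E A

At row 1, column 3: row 1 has {A,B,D,E}; column 3 has {D,F}; that leaves C.
At row 1, column 6: row 1 has {A,B,C,D,E}; column 6 has {A,C,D}; that leaves F.
At row 2, column 1: row 2 has {A}; column 1 has {A,B,C,E,F}; that leaves D.
At row 3, column 2: row 3 has {A,C,D}; column 2 has {A,B,D,E}; that leaves F.
At row 3, column 4: row 3 has {A,C,D,F}; column 4 has {A,B,F}; that leaves E.
At row 3, column 6: row 3 has {A,C,D,E,F}; column 6 has {A,C,D,F}; that leaves B.
At row 4, column 3: row 4 has {A,B,C,D,F}; column 3 has {C,D,F}; that leaves E.
At row 5, column 3: row 5 has {B,C,E,F}; column 3 has {C,D,E,F}; that leaves A.
At row 5, column 4: row 5 has {A,B,C,E,F}; column 4 has {A,B,E,F}; that leaves D.
At row 6, column 4: row 6 has {A,B,D,F}; column 4 has {A,B,D,E,F}; that leaves C.
At row 6, column 5: row 6 has {A,B,C,D,F}; column 5 has {A,B,C,D}; that leaves E.
At row 2, column 2: row 2 has {A,D}; column 2 has {A,B,D,E,F}; that leaves C.
At row 2, column 3: row 2 has {A,C,D}; column 3 has {A,C,D,E,F}; that leaves B.
At row 2, column 5: row 2 has {A,B,C,D}; column 5 has {A,B,C,D,E}; that leaves F.
At row 2, column 6: row 2 has {A,B,C,D,F}; column 6 has {A,B,C,D,F}; that leaves E.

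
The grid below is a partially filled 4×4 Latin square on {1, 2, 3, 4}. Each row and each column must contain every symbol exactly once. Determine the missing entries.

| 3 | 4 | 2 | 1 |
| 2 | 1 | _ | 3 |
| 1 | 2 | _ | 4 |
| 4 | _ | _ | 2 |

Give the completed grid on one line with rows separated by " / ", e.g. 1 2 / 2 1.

3 4 2 1 / 2 1 4 3 / 1 2 3 4 / 4 3 1 2

(r2,c3) = 4
(r3,c3) = 3
(r4,c2) = 3
(r4,c3) = 1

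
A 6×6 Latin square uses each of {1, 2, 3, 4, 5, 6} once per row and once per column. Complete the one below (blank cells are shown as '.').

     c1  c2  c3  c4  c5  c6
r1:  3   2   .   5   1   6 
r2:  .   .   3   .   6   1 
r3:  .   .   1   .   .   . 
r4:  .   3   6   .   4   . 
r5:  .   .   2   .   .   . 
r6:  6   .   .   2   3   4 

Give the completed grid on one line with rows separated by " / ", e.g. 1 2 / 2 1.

row 1 has {1,2,3,5,6}; column 3 has {1,2,3,6} — only 4 is left for (r1,c3).
row 2 has {1,3,6}; column 4 has {2,5} — only 4 is left for (r2,c4).
row 4 has {3,4,6}; column 4 has {2,4,5} — only 1 is left for (r4,c4).
row 5 has {2}; column 5 has {1,3,4,6} — only 5 is left for (r5,c5).
row 5 has {2,5}; column 6 has {1,4,6} — only 3 is left for (r5,c6).
row 6 has {2,3,4,6}; column 3 has {1,2,3,4,6} — only 5 is left for (r6,c3).
row 2 has {1,3,4,6}; column 2 has {2,3} — only 5 is left for (r2,c2).
row 3 has {1}; column 5 has {1,3,4,5,6} — only 2 is left for (r3,c5).
row 3 has {1,2}; column 6 has {1,3,4,6} — only 5 is left for (r3,c6).
row 4 has {1,3,4,6}; column 6 has {1,3,4,5,6} — only 2 is left for (r4,c6).
row 5 has {2,3,5}; column 4 has {1,2,4,5} — only 6 is left for (r5,c4).
row 6 has {2,3,4,5,6}; column 2 has {2,3,5} — only 1 is left for (r6,c2).
row 2 has {1,3,4,5,6}; column 1 has {3,6} — only 2 is left for (r2,c1).
row 3 has {1,2,5}; column 1 has {2,3,6} — only 4 is left for (r3,c1).
row 3 has {1,2,4,5}; column 2 has {1,2,3,5} — only 6 is left for (r3,c2).
row 3 has {1,2,4,5,6}; column 4 has {1,2,4,5,6} — only 3 is left for (r3,c4).
row 4 has {1,2,3,4,6}; column 1 has {2,3,4,6} — only 5 is left for (r4,c1).
row 5 has {2,3,5,6}; column 1 has {2,3,4,5,6} — only 1 is left for (r5,c1).
row 5 has {1,2,3,5,6}; column 2 has {1,2,3,5,6} — only 4 is left for (r5,c2).

3 2 4 5 1 6 / 2 5 3 4 6 1 / 4 6 1 3 2 5 / 5 3 6 1 4 2 / 1 4 2 6 5 3 / 6 1 5 2 3 4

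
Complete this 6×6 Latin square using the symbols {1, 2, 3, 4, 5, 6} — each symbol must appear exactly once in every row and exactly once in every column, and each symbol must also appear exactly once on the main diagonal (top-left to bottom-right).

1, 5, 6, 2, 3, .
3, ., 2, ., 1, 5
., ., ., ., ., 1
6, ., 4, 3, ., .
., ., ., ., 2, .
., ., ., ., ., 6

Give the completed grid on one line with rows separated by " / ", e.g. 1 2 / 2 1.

(r1,c6): row 1 has {1,2,3,5,6}; column 6 has {1,5,6}, so it must be 4.
(r2,c2): row 2 has {1,2,3,5}; column 2 has {5}; the diagonal has {1,2,3,6}, so it must be 4.
(r2,c4): row 2 has {1,2,3,4,5}; column 4 has {2,3}, so it must be 6.
(r3,c3): row 3 has {1}; column 3 has {2,4,6}; the diagonal has {1,2,3,4,6}, so it must be 5.
(r3,c4): row 3 has {1,5}; column 4 has {2,3,6}, so it must be 4.
(r3,c5): row 3 has {1,4,5}; column 5 has {1,2,3}, so it must be 6.
(r4,c5): row 4 has {3,4,6}; column 5 has {1,2,3,6}, so it must be 5.
(r4,c6): row 4 has {3,4,5,6}; column 6 has {1,4,5,6}, so it must be 2.
(r5,c6): row 5 has {2}; column 6 has {1,2,4,5,6}, so it must be 3.
(r6,c5): row 6 has {6}; column 5 has {1,2,3,5,6}, so it must be 4.
(r3,c1): row 3 has {1,4,5,6}; column 1 has {1,3,6}, so it must be 2.
(r3,c2): row 3 has {1,2,4,5,6}; column 2 has {4,5}, so it must be 3.
(r4,c2): row 4 has {2,3,4,5,6}; column 2 has {3,4,5}, so it must be 1.
(r5,c2): row 5 has {2,3}; column 2 has {1,3,4,5}, so it must be 6.
(r5,c3): row 5 has {2,3,6}; column 3 has {2,4,5,6}, so it must be 1.
(r5,c4): row 5 has {1,2,3,6}; column 4 has {2,3,4,6}, so it must be 5.
(r6,c1): row 6 has {4,6}; column 1 has {1,2,3,6}, so it must be 5.
(r6,c2): row 6 has {4,5,6}; column 2 has {1,3,4,5,6}, so it must be 2.
(r6,c3): row 6 has {2,4,5,6}; column 3 has {1,2,4,5,6}, so it must be 3.
(r6,c4): row 6 has {2,3,4,5,6}; column 4 has {2,3,4,5,6}, so it must be 1.
(r5,c1): row 5 has {1,2,3,5,6}; column 1 has {1,2,3,5,6}, so it must be 4.

1 5 6 2 3 4 / 3 4 2 6 1 5 / 2 3 5 4 6 1 / 6 1 4 3 5 2 / 4 6 1 5 2 3 / 5 2 3 1 4 6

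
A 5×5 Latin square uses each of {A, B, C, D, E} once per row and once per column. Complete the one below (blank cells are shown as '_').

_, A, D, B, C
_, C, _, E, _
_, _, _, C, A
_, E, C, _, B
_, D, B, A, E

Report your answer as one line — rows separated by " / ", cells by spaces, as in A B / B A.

Cell (r1,c1): row 1 has {A,B,C,D}; column 1 is empty so far → E.
Cell (r2,c3): row 2 has {C,E}; column 3 has {B,C,D} → A.
Cell (r2,c5): row 2 has {A,C,E}; column 5 has {A,B,C,E} → D.
Cell (r3,c2): row 3 has {A,C}; column 2 has {A,C,D,E} → B.
Cell (r3,c3): row 3 has {A,B,C}; column 3 has {A,B,C,D} → E.
Cell (r4,c4): row 4 has {B,C,E}; column 4 has {A,B,C,E} → D.
Cell (r5,c1): row 5 has {A,B,D,E}; column 1 has {E} → C.
Cell (r2,c1): row 2 has {A,C,D,E}; column 1 has {C,E} → B.
Cell (r3,c1): row 3 has {A,B,C,E}; column 1 has {B,C,E} → D.
Cell (r4,c1): row 4 has {B,C,D,E}; column 1 has {B,C,D,E} → A.

E A D B C / B C A E D / D B E C A / A E C D B / C D B A E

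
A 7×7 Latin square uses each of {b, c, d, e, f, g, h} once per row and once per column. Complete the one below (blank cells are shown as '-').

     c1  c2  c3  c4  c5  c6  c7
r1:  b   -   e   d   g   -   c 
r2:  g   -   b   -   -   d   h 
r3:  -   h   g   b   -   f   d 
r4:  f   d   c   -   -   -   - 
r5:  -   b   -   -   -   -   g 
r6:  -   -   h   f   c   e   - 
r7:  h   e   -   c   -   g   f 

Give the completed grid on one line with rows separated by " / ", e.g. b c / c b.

At row 1, column 2: row 1 has {b,c,d,e,g}; column 2 has {b,d,e,h}; that leaves f.
At row 1, column 6: row 1 has {b,c,d,e,f,g}; column 6 has {d,e,f,g}; that leaves h.
At row 2, column 2: row 2 has {b,d,g,h}; column 2 has {b,d,e,f,h}; that leaves c.
At row 2, column 4: row 2 has {b,c,d,g,h}; column 4 has {b,c,d,f}; that leaves e.
At row 2, column 5: row 2 has {b,c,d,e,g,h}; column 5 has {c,g}; that leaves f.
At row 3, column 5: row 3 has {b,d,f,g,h}; column 5 has {c,f,g}; that leaves e.
At row 4, column 6: row 4 has {c,d,f}; column 6 has {d,e,f,g,h}; that leaves b.
At row 4, column 7: row 4 has {b,c,d,f}; column 7 has {c,d,f,g,h}; that leaves e.
At row 5, column 4: row 5 has {b,g}; column 4 has {b,c,d,e,f}; that leaves h.
At row 5, column 5: row 5 has {b,g,h}; column 5 has {c,e,f,g}; that leaves d.
At row 5, column 6: row 5 has {b,d,g,h}; column 6 has {b,d,e,f,g,h}; that leaves c.
At row 6, column 1: row 6 has {c,e,f,h}; column 1 has {b,f,g,h}; that leaves d.
At row 6, column 2: row 6 has {c,d,e,f,h}; column 2 has {b,c,d,e,f,h}; that leaves g.
At row 6, column 7: row 6 has {c,d,e,f,g,h}; column 7 has {c,d,e,f,g,h}; that leaves b.
At row 7, column 3: row 7 has {c,e,f,g,h}; column 3 has {b,c,e,g,h}; that leaves d.
At row 7, column 5: row 7 has {c,d,e,f,g,h}; column 5 has {c,d,e,f,g}; that leaves b.
At row 3, column 1: row 3 has {b,d,e,f,g,h}; column 1 has {b,d,f,g,h}; that leaves c.
At row 4, column 4: row 4 has {b,c,d,e,f}; column 4 has {b,c,d,e,f,h}; that leaves g.
At row 4, column 5: row 4 has {b,c,d,e,f,g}; column 5 has {b,c,d,e,f,g}; that leaves h.
At row 5, column 1: row 5 has {b,c,d,g,h}; column 1 has {b,c,d,f,g,h}; that leaves e.
At row 5, column 3: row 5 has {b,c,d,e,g,h}; column 3 has {b,c,d,e,g,h}; that leaves f.

b f e d g h c / g c b e f d h / c h g b e f d / f d c g h b e / e b f h d c g / d g h f c e b / h e d c b g f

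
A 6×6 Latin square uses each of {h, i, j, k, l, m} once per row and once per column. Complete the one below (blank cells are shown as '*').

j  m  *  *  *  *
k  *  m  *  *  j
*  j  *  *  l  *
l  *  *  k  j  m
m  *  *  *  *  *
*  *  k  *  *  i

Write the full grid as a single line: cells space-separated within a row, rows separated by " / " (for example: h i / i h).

Cell (r6,c1): row 6 has {i,k}; column 1 has {j,k,l,m} → h.
Cell (r6,c2): row 6 has {h,i,k}; column 2 has {j,m} → l.
Cell (r6,c5): row 6 has {h,i,k,l}; column 5 has {j,l} → m.
Cell (r3,c1): row 3 has {j,l}; column 1 has {h,j,k,l,m} → i.
Cell (r3,c3): row 3 has {i,j,l}; column 3 has {k,m} → h.
Cell (r3,c4): row 3 has {h,i,j,l}; column 4 has {k} → m.
Cell (r3,c6): row 3 has {h,i,j,l,m}; column 6 has {i,j,m} → k.
Cell (r4,c3): row 4 has {j,k,l,m}; column 3 has {h,k,m} → i.
Cell (r6,c4): row 6 has {h,i,k,l,m}; column 4 has {k,m} → j.
Cell (r1,c3): row 1 has {j,m}; column 3 has {h,i,k,m} → l.
Cell (r1,c6): row 1 has {j,l,m}; column 6 has {i,j,k,m} → h.
Cell (r4,c2): row 4 has {i,j,k,l,m}; column 2 has {j,l,m} → h.
Cell (r5,c3): row 5 has {m}; column 3 has {h,i,k,l,m} → j.
Cell (r5,c6): row 5 has {j,m}; column 6 has {h,i,j,k,m} → l.
Cell (r1,c4): row 1 has {h,j,l,m}; column 4 has {j,k,m} → i.
Cell (r1,c5): row 1 has {h,i,j,l,m}; column 5 has {j,l,m} → k.
Cell (r2,c2): row 2 has {j,k,m}; column 2 has {h,j,l,m} → i.
Cell (r2,c5): row 2 has {i,j,k,m}; column 5 has {j,k,l,m} → h.
Cell (r5,c2): row 5 has {j,l,m}; column 2 has {h,i,j,l,m} → k.
Cell (r5,c4): row 5 has {j,k,l,m}; column 4 has {i,j,k,m} → h.
Cell (r5,c5): row 5 has {h,j,k,l,m}; column 5 has {h,j,k,l,m} → i.
Cell (r2,c4): row 2 has {h,i,j,k,m}; column 4 has {h,i,j,k,m} → l.

j m l i k h / k i m l h j / i j h m l k / l h i k j m / m k j h i l / h l k j m i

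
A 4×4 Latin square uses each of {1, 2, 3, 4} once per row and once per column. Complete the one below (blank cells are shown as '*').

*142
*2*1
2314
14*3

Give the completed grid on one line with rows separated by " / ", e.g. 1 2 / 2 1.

Cell (r1,c1): row 1 has {1,2,4}; column 1 has {1,2} → 3.
Cell (r2,c1): row 2 has {1,2}; column 1 has {1,2,3} → 4.
Cell (r2,c3): row 2 has {1,2,4}; column 3 has {1,4} → 3.
Cell (r4,c3): row 4 has {1,3,4}; column 3 has {1,3,4} → 2.

3 1 4 2 / 4 2 3 1 / 2 3 1 4 / 1 4 2 3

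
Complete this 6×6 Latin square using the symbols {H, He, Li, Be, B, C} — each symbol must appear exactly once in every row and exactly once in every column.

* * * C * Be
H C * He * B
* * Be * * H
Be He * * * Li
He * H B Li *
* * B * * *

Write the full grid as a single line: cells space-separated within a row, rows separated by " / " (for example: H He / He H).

B Li He C H Be / H C Li He Be B / C B Be Li He H / Be He C H B Li / He Be H B Li C / Li H B Be C He

(r2,c3) = Li
(r2,c5) = Be
(r3,c4) = Li
(r4,c3) = C
(r4,c4) = H
(r4,c5) = B
(r5,c2) = Be
(r5,c6) = C
(r6,c4) = Be
(r6,c6) = He
(r1,c3) = He
(r1,c5) = H
(r3,c2) = B
(r6,c5) = C
(r1,c2) = Li
(r3,c1) = C
(r3,c5) = He
(r6,c1) = Li
(r6,c2) = H
(r1,c1) = B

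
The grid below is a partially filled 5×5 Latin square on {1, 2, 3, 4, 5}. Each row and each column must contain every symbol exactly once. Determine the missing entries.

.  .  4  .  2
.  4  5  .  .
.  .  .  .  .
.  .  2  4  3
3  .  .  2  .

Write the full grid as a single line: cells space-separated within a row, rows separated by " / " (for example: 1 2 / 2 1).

1 3 4 5 2 / 2 4 5 3 1 / 4 2 3 1 5 / 5 1 2 4 3 / 3 5 1 2 4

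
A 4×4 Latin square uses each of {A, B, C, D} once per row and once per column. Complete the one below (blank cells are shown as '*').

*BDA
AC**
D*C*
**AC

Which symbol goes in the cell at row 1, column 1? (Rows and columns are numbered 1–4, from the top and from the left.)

C

row 1 has {A,B,D}; column 1 has {A,D} — only C is left for (r1,c1).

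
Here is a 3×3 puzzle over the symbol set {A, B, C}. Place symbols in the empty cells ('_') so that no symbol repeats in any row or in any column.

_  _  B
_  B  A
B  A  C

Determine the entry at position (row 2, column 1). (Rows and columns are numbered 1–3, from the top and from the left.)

C

row 1 has {B}; column 2 has {A,B} — only C is left for (r1,c2).
row 2 has {A,B}; column 1 has {B} — only C is left for (r2,c1).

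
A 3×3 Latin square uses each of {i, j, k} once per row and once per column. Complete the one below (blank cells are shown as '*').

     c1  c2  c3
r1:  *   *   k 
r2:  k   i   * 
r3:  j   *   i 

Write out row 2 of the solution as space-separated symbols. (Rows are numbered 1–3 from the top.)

k i j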